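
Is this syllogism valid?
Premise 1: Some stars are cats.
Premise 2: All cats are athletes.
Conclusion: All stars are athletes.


Premise 1: Some stars are cats.
Premise 2: All cats are athletes.
Conclusion: All stars are athletes.
Fallacy: illicit minor. The minor term (stars) is distributed in the conclusion ('All stars ...') but undistributed in its premise ('Some stars are cats' doesn't cover all stars).
Only 'Some stars are athletes' follows, not 'All'.

Invalid


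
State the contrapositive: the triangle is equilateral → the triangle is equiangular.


Original: If the triangle is equilateral, then the triangle is equiangular
Contrapositive: If ¬Q, then ¬P
Negate Q: not (the triangle is equiangular)
Negate P: not (the triangle is equilateral)

If not (the triangle is equiangular), then not (the triangle is equilateral).


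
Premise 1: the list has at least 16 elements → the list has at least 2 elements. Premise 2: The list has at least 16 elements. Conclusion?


Modus ponens: P → Q, P ⊢ Q
P: the list has at least 16 elements
Q: the list has at least 2 elements
We have P → Q and P is true.
By modus ponens, Q must be true.

The list has at least 2 elements


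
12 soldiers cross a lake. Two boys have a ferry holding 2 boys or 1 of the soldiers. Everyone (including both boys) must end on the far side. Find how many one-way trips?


Per crossing of one of the soldiers: boys→, one←, one of the soldiers→, one← = 4 trips
12 × 4 = 48, + 1 final boys→ = 49
Minimum trips = 49

49


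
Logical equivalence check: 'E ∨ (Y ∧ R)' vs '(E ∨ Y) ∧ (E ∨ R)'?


Expression 1: E ∨ (Y ∧ R)
Expression 2: (E ∨ Y) ∧ (E ∨ R)
Truth table (E Y R | Expr1 Expr2):
  T T T |   T     T
  T T F |   T     T
  T F T |   T     T
  T F F |   T     T
  F T T |   T     T
  F T F |   F     F
  F F T |   F     F
  F F F |   F     F
All 8 rows agree, so the expressions are logically equivalent.

Yes


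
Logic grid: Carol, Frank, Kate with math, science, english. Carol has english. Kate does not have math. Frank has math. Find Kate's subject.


From clues:
  Carol → english
  Frank → math
By elimination, Kate gets the remaining.

science


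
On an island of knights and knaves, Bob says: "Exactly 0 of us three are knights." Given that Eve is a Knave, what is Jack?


Bob claims exactly 0 knights among Bob, Eve, Jack.
Given: Eve is a Knave.

Case 1: Bob is a Knight (tells truth)
  Then exactly 0 of the three are knights.
  Counting Bob, Eve: 1 knight(s) so far. Need -1 more → impossible.
Case 2: Bob is a Knave (lies)
  Then the count is NOT 0.
  If Jack = Knave, count = 0 = 0 → claim would be true, contradicts lie.
  If Jack = Knight, count = 1 ≠ 0 → lie confirmed ✓

Jack is a Knight.

Knight


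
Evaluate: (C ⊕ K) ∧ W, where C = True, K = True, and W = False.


C = True, K = True, W = False
Step 1: C ⊕ K = True XOR True = False
Step 2: False ∧ W = False AND False = False
XOR true when exactly one of C,K is true; then AND with W.

False


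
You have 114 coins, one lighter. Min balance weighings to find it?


Each weighing has 3 outcomes (left heavy / balance / right heavy), so k weighings distinguish at most 3^k cases; splitting into three near-equal groups achieves this.
Need 3^k ≥ 114: 3^4 = 81 < 114 ≤ 3^5 = 243
k = ⌈log₃(114)⌉ = 5

5


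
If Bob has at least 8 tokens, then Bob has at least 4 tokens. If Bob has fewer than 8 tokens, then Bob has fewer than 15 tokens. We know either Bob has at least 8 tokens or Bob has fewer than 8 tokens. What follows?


Constructive dilemma: (P → Q) ∧ (R → S), P ∨ R ⊢ Q ∨ S
Premise 1: Bob has at least 8 tokens → Bob has at least 4 tokens
Premise 2: Bob has fewer than 8 tokens → Bob has fewer than 15 tokens
Premise 3: Bob has at least 8 tokens ∨ Bob has fewer than 8 tokens
Case 1: Assuming Bob has at least 8 tokens, then by Premise 1, Bob has at least 4 tokens.
Case 2: Assuming Bob has fewer than 8 tokens, then by Premise 2, Bob has fewer than 15 tokens.
Since one of Bob has at least 8 tokens or Bob has fewer than 8 tokens must hold, we get Bob has at least 4 tokens or Bob has fewer than 15 tokens.

Bob has at least 4 tokens or Bob has fewer than 15 tokens.


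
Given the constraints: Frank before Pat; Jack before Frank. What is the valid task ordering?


Constraints: Frank before Pat; Jack before Frank
Method: repeatedly schedule the remaining task that has no remaining task required before it.
  Step 1: remaining {Jack, Frank, Pat}; every task except Jack still has a predecessor pending → schedule Jack.
  Step 2: remaining {Frank, Pat}; every task except Frank still has a predecessor pending → schedule Frank.
  Step 3: only Pat remains → schedule Pat.
Resulting order:

Jack → Frank → Pat


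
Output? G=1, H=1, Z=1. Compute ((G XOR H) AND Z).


G XOR H = 1^1 = 0
0 AND 1 = 0

0


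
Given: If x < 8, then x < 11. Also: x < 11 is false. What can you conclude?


Modus tollens: P → Q, ¬Q ⊢ ¬P
P: x < 8
Q: x < 11
We have P → Q and Q is false.
By modus tollens, P must be false.

It is not the case that x < 8


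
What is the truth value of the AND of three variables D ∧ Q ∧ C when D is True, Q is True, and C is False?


D = True, Q = True, C = False
Step 1: D ∧ Q = True AND True = True
Step 2: (True) ∧ C = (True) AND False = False
AND is true only when ALL operands are true.

False


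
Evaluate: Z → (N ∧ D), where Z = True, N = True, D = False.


Z = True, N = True, D = False
Step 1: N ∧ D = True AND False = False
Step 2: Z → (False): false only when Z=True and consequent=False.
Result: False

False


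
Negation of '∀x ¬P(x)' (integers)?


Original: ∀x ¬P(x)
Rule: ¬∀→∃, ¬∃→∀, negate predicate.
Negation: ∃x P(x)

∃x P(x)


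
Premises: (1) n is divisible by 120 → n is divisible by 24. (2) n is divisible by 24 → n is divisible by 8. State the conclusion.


Hypothetical syllogism: P → Q, Q → R ⊢ P → R
Premise 1: n is divisible by 120 → n is divisible by 24
Premise 2: n is divisible by 24 → n is divisible by 8
Chain the implications: the middle term (n is divisible by 24) links the two.
Conclusion: If n is divisible by 120, then n is divisible by 8.

If n is divisible by 120, then n is divisible by 8.


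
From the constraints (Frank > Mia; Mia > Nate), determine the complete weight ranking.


Constraints: Frank > Mia; Mia > Nate
Method: at each step, the next-highest is the one remaining person who never appears on the smaller side of a constraint between remaining people.
  Step 1: remaining {Mia, Frank, Nate}; on the smaller side: {Mia, Nate} → Frank is next (Frank > Mia).
  Step 2: remaining {Mia, Nate}; on the smaller side: {Nate} → Mia is next (Mia > Nate).
  Step 3: only Nate remains → lowest.
Final ranking (highest to lowest):

Frank > Mia > Nate


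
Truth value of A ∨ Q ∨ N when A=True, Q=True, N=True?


A = True, Q = True, N = True
Expression: A ∨ Q ∨ N
Step 1: A ∨ Q = True OR True = True
Step 2: (True) ∨ N = True OR True = True

True


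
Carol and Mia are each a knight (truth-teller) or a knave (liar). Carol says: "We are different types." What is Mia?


Carol says: "We are different types."
Case 1: Carol is a Knight (truth-teller)
  Statement is true → they ARE different → Mia is a Knave
Case 2: Carol is a Knave (liar)
  Statement is false → they are NOT different → Mia is a Knave
In both cases, Mia is a Knave.

Knave


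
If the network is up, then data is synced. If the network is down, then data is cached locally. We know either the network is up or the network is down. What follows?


Constructive dilemma: (P → Q) ∧ (R → S), P ∨ R ⊢ Q ∨ S
Premise 1: the network is up → data is synced
Premise 2: the network is down → data is cached locally
Premise 3: the network is up ∨ the network is down
Case 1: Assuming the network is up, then by Premise 1, data is synced.
Case 2: Assuming the network is down, then by Premise 2, data is cached locally.
Since one of the network is up or the network is down must hold, we get data is synced or data is cached locally.

Data is synced or data is cached locally.


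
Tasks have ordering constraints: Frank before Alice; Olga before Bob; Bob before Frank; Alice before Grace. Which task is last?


Constraints: Frank before Alice; Olga before Bob; Bob before Frank; Alice before Grace
The last task can have nothing scheduled after it, so it must never appear on the left of a 'before'.
Tasks appearing before some other task: Frank, Olga, Bob, Alice.
The only task not in that list is Grace → it is last.

Grace


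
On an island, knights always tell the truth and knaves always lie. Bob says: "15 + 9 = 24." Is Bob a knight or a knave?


Statement: "15 + 9 = 24."
Actual: 15 + 9 = 24
Claimed: 24
Statement is TRUE → Bob tells the truth → Knight

Knight


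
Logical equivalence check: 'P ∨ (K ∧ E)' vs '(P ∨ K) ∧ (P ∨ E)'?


Expression 1: P ∨ (K ∧ E)
Expression 2: (P ∨ K) ∧ (P ∨ E)
Truth table (P K E | Expr1 Expr2):
  T T T |   T     T
  T T F |   T     T
  T F T |   T     T
  T F F |   T     T
  F T T |   T     T
  F T F |   F     F
  F F T |   F     F
  F F F |   F     F
All 8 rows agree, so the expressions are logically equivalent.

Yes


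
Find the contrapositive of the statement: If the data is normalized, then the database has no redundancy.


Original: If the data is normalized, then the database has no redundancy
Contrapositive: If ¬Q, then ¬P
Negate Q: not (the database has no redundancy)
Negate P: not (the data is normalized)

If not (the database has no redundancy), then not (the data is normalized).


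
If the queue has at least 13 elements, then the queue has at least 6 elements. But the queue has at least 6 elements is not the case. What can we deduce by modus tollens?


Modus tollens: P → Q, ¬Q ⊢ ¬P
P: the queue has at least 13 elements
Q: the queue has at least 6 elements
We have P → Q and Q is false.
By modus tollens, P must be false.

It is not the case that the queue has at least 13 elements


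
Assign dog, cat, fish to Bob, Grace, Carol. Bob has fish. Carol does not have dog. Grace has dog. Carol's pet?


From clues:
  Grace → dog
  Bob → fish
By elimination, Carol gets the remaining.

cat


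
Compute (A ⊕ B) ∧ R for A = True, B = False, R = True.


A = True, B = False, R = True
Step 1: A ⊕ B = True XOR False = True
Step 2: True ∧ R = True AND True = True
XOR true when exactly one of A,B is true; then AND with R.

True


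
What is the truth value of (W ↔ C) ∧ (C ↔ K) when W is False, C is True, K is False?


W = False, C = True, K = False
Step 1: W ↔ C is true when W and C have the same value. Result: False
Step 2: C ↔ K is true when C and K have the same value. Result: False
Step 3: False ∧ False = False

False


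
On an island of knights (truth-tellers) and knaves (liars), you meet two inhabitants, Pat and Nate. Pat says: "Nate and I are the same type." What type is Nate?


Pat says: "Nate and I are the same type."
Case 1: Pat is a Knight (truth-teller)
  Statement is true → they ARE the same → Nate is also a Knight
Case 2: Pat is a Knave (liar)
  Statement is false → they are NOT the same → Nate is a Knight
In both cases, Nate is a Knight.

Knight


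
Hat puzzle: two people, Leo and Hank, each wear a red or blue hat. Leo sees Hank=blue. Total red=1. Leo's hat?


Total red = 1, Hank = blue
Red accounted for: 0
Remaining for Leo: 1
Leo's hat is red.

red


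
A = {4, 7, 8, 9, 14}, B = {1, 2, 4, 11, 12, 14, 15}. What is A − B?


A = {4, 7, 8, 9, 14}
B = {1, 2, 4, 11, 12, 14, 15}
Operation: difference A − B
In A but not B: 7, 8, 9

{7, 8, 9}


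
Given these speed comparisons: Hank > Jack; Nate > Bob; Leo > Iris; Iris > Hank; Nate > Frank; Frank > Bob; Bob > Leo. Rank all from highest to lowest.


Constraints: Hank > Jack; Nate > Bob; Leo > Iris; Iris > Hank; Nate > Frank; Frank > Bob; Bob > Leo
Method: at each step, the next-highest is the one remaining person who never appears on the smaller side of a constraint between remaining people.
  Step 1: remaining {Bob, Jack, Iris, Hank, Nate, Leo, Frank}; on the smaller side: {Bob, Jack, Iris, Hank, Leo, Frank} → Nate is next (Nate > Bob; Nate > Frank).
  Step 2: remaining {Bob, Jack, Iris, Hank, Leo, Frank}; on the smaller side: {Bob, Jack, Iris, Hank, Leo} → Frank is next (Frank > Bob).
  Step 3: remaining {Bob, Jack, Iris, Hank, Leo}; on the smaller side: {Jack, Iris, Hank, Leo} → Bob is next (Bob > Leo).
  Step 4: remaining {Jack, Iris, Hank, Leo}; on the smaller side: {Jack, Iris, Hank} → Leo is next (Leo > Iris).
  Step 5: remaining {Jack, Iris, Hank}; on the smaller side: {Jack, Hank} → Iris is next (Iris > Hank).
  Step 6: remaining {Jack, Hank}; on the smaller side: {Jack} → Hank is next (Hank > Jack).
  Step 7: only Jack remains → lowest.
Final ranking (highest to lowest):

Nate > Frank > Bob > Leo > Iris > Hank > Jack


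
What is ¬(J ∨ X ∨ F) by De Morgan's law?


De Morgan's law: ¬(P ∨ Q ∨ R) ≡ ¬P ∧ ¬Q ∧ ¬R
¬(J ∨ X ∨ F) = ¬J ∧ ¬X ∧ ¬F

¬J ∧ ¬X ∧ ¬F


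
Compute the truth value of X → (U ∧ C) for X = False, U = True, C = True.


X = False, U = True, C = True
Step 1: U ∧ C = True AND True = True
Step 2: X → (True): false only when X=True and consequent=False.
Result: True

True


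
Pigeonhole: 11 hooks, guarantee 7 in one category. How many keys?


Pigeonhole: to guarantee k in one of n categories, need (k-1)×n + 1.
k = 7, n = 11
Minimum = (7-1) × 11 + 1 = 6 × 11 + 1

67


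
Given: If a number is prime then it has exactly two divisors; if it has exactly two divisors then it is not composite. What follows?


Hypothetical syllogism: P → Q, Q → R ⊢ P → R
Premise 1: a number is prime → it has exactly two divisors
Premise 2: it has exactly two divisors → it is not composite
Chain the implications: the middle term (it has exactly two divisors) links the two.
Conclusion: If a number is prime, then it is not composite.

If a number is prime, then it is not composite.


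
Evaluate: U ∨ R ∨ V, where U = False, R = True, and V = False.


U = False, R = True, V = False
Step 1: U ∨ R = False OR True = True
Step 2: True ∨ V = True OR False = True
OR is true when at least one operand is true.

True


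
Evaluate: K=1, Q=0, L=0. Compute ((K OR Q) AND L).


K OR Q = 1|0 = 1
1 AND 0 = 0

0


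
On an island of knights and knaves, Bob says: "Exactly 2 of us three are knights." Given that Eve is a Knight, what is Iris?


Bob claims exactly 2 knights among Bob, Eve, Iris.
Given: Eve is a Knight.

Case 1: Bob is a Knight (tells truth)
  Then exactly 2 of the three are knights.
  Counting Bob, Eve: 2 knight(s) so far. Need 0 more → Iris = Knave.
Case 2: Bob is a Knave (lies)
  Then the count is NOT 2.
  If Iris = Knight, count = 2 = 2 → claim would be true, contradicts lie.
  If Iris = Knave, count = 1 ≠ 2 → lie confirmed ✓

Iris is a Knave.

Knave


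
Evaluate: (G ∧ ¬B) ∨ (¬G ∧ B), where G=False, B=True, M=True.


G = False, B = True, M = True
Expression: (G ∧ ¬B) ∨ (¬G ∧ B)
Step 1: ¬B = NOT True = False
Step 2: G ∧ ¬B = False AND False = False
Step 3: ¬G = NOT False = True
Step 4: ¬G ∧ B = True AND True = True
Step 5: (False) ∨ (True) = False OR True = True

True


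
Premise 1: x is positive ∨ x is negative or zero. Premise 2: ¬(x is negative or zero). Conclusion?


Disjunctive syllogism: P ∨ Q, ¬P ⊢ Q
Disjunction: x is positive ∨ x is negative or zero
We know it is not the case that x is negative or zero.
By disjunctive syllogism, the other disjunct must be true.

x is positive


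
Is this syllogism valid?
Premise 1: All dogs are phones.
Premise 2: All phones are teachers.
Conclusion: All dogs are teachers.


Premise 1: All dogs are phones.
Premise 2: All phones are teachers.
Conclusion: All dogs are teachers.
Barbara syllogism (AAA-1): All A are B, All B are C → All A are C.
Middle term (phones) distributed in premise 2.

Valid


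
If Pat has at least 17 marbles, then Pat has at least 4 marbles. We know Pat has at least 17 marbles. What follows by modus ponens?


Modus ponens: P → Q, P ⊢ Q
P: Pat has at least 17 marbles
Q: Pat has at least 4 marbles
We have P → Q and P is true.
By modus ponens, Q must be true.

Pat has at least 4 marbles


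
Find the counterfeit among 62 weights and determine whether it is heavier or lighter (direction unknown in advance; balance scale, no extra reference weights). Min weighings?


Let n = 62. 124 possibilities (n weights × lighter/heavier); each weighing has 3 outcomes.
Bound for k weighings: say the first weighing puts j weights on each pan. If it tips, the 2j weighed weights remain suspects (each with a known direction) and k-1 weighings give 3^(k-1) outcomes; 3^(k-1) is odd, so 2j ≤ 3^(k-1) - 1. If it balances, the n - 2j unweighed weights remain with direction unknown: 2(n - 2j) ≤ 3^(k-1) - 1 by the same parity argument. Adding, n ≤ (3^(k-1) - 1) + (3^(k-1) - 1)/2 = (3^k - 3)/2, and the classical three-group strategy achieves this (3 weights in 2 weighings, 12 in 3, 39 in 4, 120 in 5).
So we need the smallest k with (3^k - 3)/2 ≥ 62.
k = 4: (3^4 - 3)/2 = 39 < 62 ✗
k = 5: (3^5 - 3)/2 = 120 ≥ 62 ✓

5


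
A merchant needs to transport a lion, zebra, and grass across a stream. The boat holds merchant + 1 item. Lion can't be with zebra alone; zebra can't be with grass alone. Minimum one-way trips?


1. merchant+zebra → 2. merchant ← 3. merchant+lion → 4. merchant+zebra ← 5. merchant+grass → 6. merchant ← 7. merchant+zebra →
Minimum trips = 7

7


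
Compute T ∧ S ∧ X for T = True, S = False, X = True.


T = True, S = False, X = True
Step 1: T ∧ S = True AND False = False
Step 2: (False) ∧ X = (False) AND True = False
AND is true only when ALL operands are true.

False


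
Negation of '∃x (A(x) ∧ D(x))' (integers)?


Original: ∃x (A(x) ∧ D(x))
Rule: ¬∀→∃, ¬∃→∀, negate predicate.
Negation: ∀x (¬A(x) ∨ ¬D(x))

∀x (¬A(x) ∨ ¬D(x))


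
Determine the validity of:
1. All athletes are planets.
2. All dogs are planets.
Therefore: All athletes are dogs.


Premise 1: All athletes are planets.
Premise 2: All dogs are planets.
Conclusion: All athletes are dogs.
Fallacy: undistributed middle. planets is predicate in both.
Counterexample: athletes and dogs could be disjoint subsets of planets.

Invalid


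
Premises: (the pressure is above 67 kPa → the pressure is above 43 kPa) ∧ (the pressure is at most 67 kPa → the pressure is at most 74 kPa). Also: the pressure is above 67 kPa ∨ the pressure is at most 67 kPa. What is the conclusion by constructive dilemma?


Constructive dilemma: (P → Q) ∧ (R → S), P ∨ R ⊢ Q ∨ S
Premise 1: the pressure is above 67 kPa → the pressure is above 43 kPa
Premise 2: the pressure is at most 67 kPa → the pressure is at most 74 kPa
Premise 3: the pressure is above 67 kPa ∨ the pressure is at most 67 kPa
Case 1: Assuming the pressure is above 67 kPa, then by Premise 1, the pressure is above 43 kPa.
Case 2: Assuming the pressure is at most 67 kPa, then by Premise 2, the pressure is at most 74 kPa.
Since one of the pressure is above 67 kPa or the pressure is at most 67 kPa must hold, we get the pressure is above 43 kPa or the pressure is at most 74 kPa.

The pressure is above 43 kPa or the pressure is at most 74 kPa.


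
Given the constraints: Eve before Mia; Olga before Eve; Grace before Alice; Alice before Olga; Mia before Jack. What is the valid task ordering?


Constraints: Eve before Mia; Olga before Eve; Grace before Alice; Alice before Olga; Mia before Jack
Method: repeatedly schedule the remaining task that has no remaining task required before it.
  Step 1: remaining {Eve, Mia, Alice, Grace, Olga, Jack}; every task except Grace still has a predecessor pending → schedule Grace.
  Step 2: remaining {Eve, Mia, Alice, Olga, Jack}; every task except Alice still has a predecessor pending → schedule Alice.
  Step 3: remaining {Eve, Mia, Olga, Jack}; every task except Olga still has a predecessor pending → schedule Olga.
  Step 4: remaining {Eve, Mia, Jack}; every task except Eve still has a predecessor pending → schedule Eve.
  Step 5: remaining {Mia, Jack}; every task except Mia still has a predecessor pending → schedule Mia.
  Step 6: only Jack remains → schedule Jack.
Resulting order:

Grace → Alice → Olga → Eve → Mia → Jack


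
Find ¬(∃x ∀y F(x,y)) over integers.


Original: ∃x ∀y F(x,y)
Rule: ¬∀→∃, ¬∃→∀, negate predicate.
Negation: ∀x ∃y ¬F(x,y)

∀x ∃y ¬F(x,y)


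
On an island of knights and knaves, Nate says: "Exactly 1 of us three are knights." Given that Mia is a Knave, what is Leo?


Nate claims exactly 1 knights among Nate, Mia, Leo.
Given: Mia is a Knave.

Case 1: Nate is a Knight (tells truth)
  Then exactly 1 of the three are knights.
  Counting Nate, Mia: 1 knight(s) so far. Need 0 more → Leo = Knave.
Case 2: Nate is a Knave (lies)
  Then the count is NOT 1.
  If Leo = Knight, count = 1 = 1 → claim would be true, contradicts lie.
  If Leo = Knave, count = 0 ≠ 1 → lie confirmed ✓

Leo is a Knave.

Knave


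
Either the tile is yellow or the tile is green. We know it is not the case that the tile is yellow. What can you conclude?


Disjunctive syllogism: P ∨ Q, ¬P ⊢ Q
Disjunction: the tile is yellow ∨ the tile is green
We know it is not the case that the tile is yellow.
By disjunctive syllogism, the other disjunct must be true.

The tile is green


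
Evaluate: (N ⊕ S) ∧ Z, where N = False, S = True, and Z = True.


N = False, S = True, Z = True
Step 1: N ⊕ S = False XOR True = True
Step 2: True ∧ Z = True AND True = True
XOR true when exactly one of N,S is true; then AND with Z.

True


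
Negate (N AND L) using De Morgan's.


De Morgan's law: ¬(P ∧ Q) ≡ ¬P ∨ ¬Q
¬(N ∧ L) = ¬N ∨ ¬L

¬N ∨ ¬L


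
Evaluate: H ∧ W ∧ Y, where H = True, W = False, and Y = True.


H = True, W = False, Y = True
Step 1: H ∧ W = True AND False = False
Step 2: (False) ∧ Y = (False) AND True = False
AND is true only when ALL operands are true.

False


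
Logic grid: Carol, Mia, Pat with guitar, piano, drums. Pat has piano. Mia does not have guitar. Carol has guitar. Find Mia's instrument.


From clues:
  Pat → piano
  Carol → guitar
By elimination, Mia gets the remaining.

drums


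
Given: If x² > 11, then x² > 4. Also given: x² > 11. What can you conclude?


Modus ponens: P → Q, P ⊢ Q
P: x² > 11
Q: x² > 4
We have P → Q and P is true.
By modus ponens, Q must be true.

x² > 4


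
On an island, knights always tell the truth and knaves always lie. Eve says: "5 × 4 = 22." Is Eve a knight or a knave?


Statement: "5 × 4 = 22."
Actual: 5 × 4 = 20
Claimed: 22
Statement is FALSE → Eve lies → Knave

Knave


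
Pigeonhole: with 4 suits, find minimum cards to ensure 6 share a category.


Pigeonhole: to guarantee k in one of n categories, need (k-1)×n + 1.
k = 6, n = 4
Minimum = (6-1) × 4 + 1 = 5 × 4 + 1

21


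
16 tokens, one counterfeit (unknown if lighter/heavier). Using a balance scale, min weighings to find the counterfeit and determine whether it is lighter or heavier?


Let n = 16. 32 possibilities (n tokens × lighter/heavier); each weighing has 3 outcomes.
Bound for k weighings: say the first weighing puts j tokens on each pan. If it tips, the 2j weighed tokens remain suspects (each with a known direction) and k-1 weighings give 3^(k-1) outcomes; 3^(k-1) is odd, so 2j ≤ 3^(k-1) - 1. If it balances, the n - 2j unweighed tokens remain with direction unknown: 2(n - 2j) ≤ 3^(k-1) - 1 by the same parity argument. Adding, n ≤ (3^(k-1) - 1) + (3^(k-1) - 1)/2 = (3^k - 3)/2, and the classical three-group strategy achieves this (3 tokens in 2 weighings, 12 in 3, 39 in 4, 120 in 5).
So we need the smallest k with (3^k - 3)/2 ≥ 16.
k = 3: (3^3 - 3)/2 = 12 < 16 ✗
k = 4: (3^4 - 3)/2 = 39 ≥ 16 ✓

4


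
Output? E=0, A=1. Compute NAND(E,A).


E AND A = 0
NOT(0) = 1

1


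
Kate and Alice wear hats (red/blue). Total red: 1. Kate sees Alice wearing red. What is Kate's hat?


Total red = 1, Alice = red
Red accounted for: 1
Remaining for Kate: 0
Kate's hat is blue.

blue


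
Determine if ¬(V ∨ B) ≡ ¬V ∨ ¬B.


Expression 1: ¬(V ∨ B)
Expression 2: ¬V ∨ ¬B
Truth table (V B | Expr1 Expr2):
  T T |   F     F
  T F |   F     T   ← differ
  F T |   F     T   ← differ
  F F |   T     T
Counterexample: V=T, B=F gives Expr1 = F but Expr2 = T, so the expressions are NOT logically equivalent.

No


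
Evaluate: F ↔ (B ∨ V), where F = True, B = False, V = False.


F = True, B = False, V = False
Step 1: B ∨ V = False OR False = False
Step 2: F ↔ (False): true when both sides have same truth value.
Result: True ↔ False = False

False


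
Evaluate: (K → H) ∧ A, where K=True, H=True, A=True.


K = True, H = True, A = True
Expression: (K → H) ∧ A
Step 1: K → H = True → True (false only if K=True, H=False) = True
Step 2: (True) ∧ A = True AND True = True

True


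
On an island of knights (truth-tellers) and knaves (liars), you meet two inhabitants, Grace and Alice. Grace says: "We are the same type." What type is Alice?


Grace says: "We are the same type."
Case 1: Grace is a Knight (truth-teller)
  Statement is true → they ARE the same → Alice is also a Knight
Case 2: Grace is a Knave (liar)
  Statement is false → they are NOT the same → Alice is a Knight
In both cases, Alice is a Knight.

Knight


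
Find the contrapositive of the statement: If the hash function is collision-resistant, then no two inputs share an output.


Original: If the hash function is collision-resistant, then no two inputs share an output
Contrapositive: If ¬Q, then ¬P
Negate Q: not (no two inputs share an output)
Negate P: not (the hash function is collision-resistant)

If not (no two inputs share an output), then not (the hash function is collision-resistant).


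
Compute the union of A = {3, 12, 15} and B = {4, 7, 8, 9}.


A = {3, 12, 15}
B = {4, 7, 8, 9}
Operation: union
All elements combined: 3, 4, 7, 8, 9, 12, 15

{3, 4, 7, 8, 9, 12, 15}


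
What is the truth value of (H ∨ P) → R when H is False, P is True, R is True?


H = False, P = True, R = True
Step 1: H ∨ P = False OR True = True
Step 2: (True) → R: false only when antecedent=True and R=False.
Result: True

True


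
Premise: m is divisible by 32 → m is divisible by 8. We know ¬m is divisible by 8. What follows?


Modus tollens: P → Q, ¬Q ⊢ ¬P
P: m is divisible by 32
Q: m is divisible by 8
We have P → Q and Q is false.
By modus tollens, P must be false.

It is not the case that m is divisible by 32


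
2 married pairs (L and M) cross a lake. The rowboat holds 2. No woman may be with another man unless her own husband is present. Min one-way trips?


Label couples L and M.
1. WL+WM → (far: WL,WM; near: HL,HM)
2. WL ←   (far: WM; near: HL,HM,WL)
3. HL+HM → (far: HL,HM,WM; near: WL)
4. HL ←   (far: HM,WM; near: HL,WL)  — HL returns, since WL is alone on near bank
5. HL+WL → (far: all four; near: empty)
Every state respects the constraint.
Minimum trips = 5

5


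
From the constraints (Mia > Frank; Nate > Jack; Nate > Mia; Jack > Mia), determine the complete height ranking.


Constraints: Mia > Frank; Nate > Jack; Nate > Mia; Jack > Mia
Method: at each step, the next-highest is the one remaining person who never appears on the smaller side of a constraint between remaining people.
  Step 1: remaining {Nate, Jack, Frank, Mia}; on the smaller side: {Jack, Frank, Mia} → Nate is next (Nate > Jack; Nate > Mia).
  Step 2: remaining {Jack, Frank, Mia}; on the smaller side: {Frank, Mia} → Jack is next (Jack > Mia).
  Step 3: remaining {Frank, Mia}; on the smaller side: {Frank} → Mia is next (Mia > Frank).
  Step 4: only Frank remains → lowest.
Final ranking (highest to lowest):

Nate > Jack > Mia > Frank


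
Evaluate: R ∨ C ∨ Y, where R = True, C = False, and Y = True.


R = True, C = False, Y = True
Step 1: R ∨ C = True OR False = True
Step 2: True ∨ Y = True OR True = True
OR is true when at least one operand is true.

True


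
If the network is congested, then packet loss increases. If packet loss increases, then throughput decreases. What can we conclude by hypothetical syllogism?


Hypothetical syllogism: P → Q, Q → R ⊢ P → R
Premise 1: the network is congested → packet loss increases
Premise 2: packet loss increases → throughput decreases
Chain the implications: the middle term (packet loss increases) links the two.
Conclusion: If the network is congested, then throughput decreases.

If the network is congested, then throughput decreases.


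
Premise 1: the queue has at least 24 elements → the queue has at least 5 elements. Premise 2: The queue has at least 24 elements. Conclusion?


Modus ponens: P → Q, P ⊢ Q
P: the queue has at least 24 elements
Q: the queue has at least 5 elements
We have P → Q and P is true.
By modus ponens, Q must be true.

The queue has at least 5 elements


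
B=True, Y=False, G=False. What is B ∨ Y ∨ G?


B = True, Y = False, G = False
Expression: B ∨ Y ∨ G
Step 1: B ∨ Y = True OR False = True
Step 2: (True) ∨ G = True OR False = True

True


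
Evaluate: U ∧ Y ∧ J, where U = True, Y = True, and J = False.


U = True, Y = True, J = False
Step 1: U ∧ Y = True AND True = True
Step 2: (True) ∧ J = (True) AND False = False
AND is true only when ALL operands are true.

False


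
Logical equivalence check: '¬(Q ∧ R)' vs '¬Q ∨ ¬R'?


Expression 1: ¬(Q ∧ R)
Expression 2: ¬Q ∨ ¬R
Truth table (Q R | Expr1 Expr2):
  T T |   F     F
  T F |   T     T
  F T |   T     T
  F F |   T     T
All 4 rows agree, so the expressions are logically equivalent.

Yes


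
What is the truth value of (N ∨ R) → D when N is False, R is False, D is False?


N = False, R = False, D = False
Step 1: N ∨ R = False OR False = False
Step 2: (False) → D: false only when antecedent=True and D=False.
Result: True

True


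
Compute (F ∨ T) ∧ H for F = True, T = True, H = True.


F = True, T = True, H = True
Step 1: F ∨ T = True OR True = True
Step 2: True ∧ H = True AND True = True
OR is true when at least one operand is true; AND requires both.

True


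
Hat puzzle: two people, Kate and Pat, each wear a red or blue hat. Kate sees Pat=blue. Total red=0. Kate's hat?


Total red = 0, Pat = blue
Red accounted for: 0
Remaining for Kate: 0
Kate's hat is blue.

blue


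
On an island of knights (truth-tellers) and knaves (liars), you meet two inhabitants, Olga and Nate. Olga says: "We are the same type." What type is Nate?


Olga says: "We are the same type."
Case 1: Olga is a Knight (truth-teller)
  Statement is true → they ARE the same → Nate is also a Knight
Case 2: Olga is a Knave (liar)
  Statement is false → they are NOT the same → Nate is a Knight
In both cases, Nate is a Knight.

Knight


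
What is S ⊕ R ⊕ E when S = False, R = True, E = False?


S = False, R = True, E = False
Step 1: S ⊕ R = False XOR True = True
Step 2: True ⊕ E = True XOR False = True
XOR is true when an odd number of operands are true.

True


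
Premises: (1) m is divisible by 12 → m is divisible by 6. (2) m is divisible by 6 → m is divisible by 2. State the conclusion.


Hypothetical syllogism: P → Q, Q → R ⊢ P → R
Premise 1: m is divisible by 12 → m is divisible by 6
Premise 2: m is divisible by 6 → m is divisible by 2
Chain the implications: the middle term (m is divisible by 6) links the two.
Conclusion: If m is divisible by 12, then m is divisible by 2.

If m is divisible by 12, then m is divisible by 2.


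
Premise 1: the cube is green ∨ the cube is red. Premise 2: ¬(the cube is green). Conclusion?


Disjunctive syllogism: P ∨ Q, ¬P ⊢ Q
Disjunction: the cube is green ∨ the cube is red
We know it is not the case that the cube is green.
By disjunctive syllogism, the other disjunct must be true.

The cube is red


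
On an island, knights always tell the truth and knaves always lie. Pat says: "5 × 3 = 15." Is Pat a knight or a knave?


Statement: "5 × 3 = 15."
Actual: 5 × 3 = 15
Claimed: 15
Statement is TRUE → Pat tells the truth → Knight

Knight


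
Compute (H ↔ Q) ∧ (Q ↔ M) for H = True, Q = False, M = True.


H = True, Q = False, M = True
Step 1: H ↔ Q is true when H and Q have the same value. Result: False
Step 2: Q ↔ M is true when Q and M have the same value. Result: False
Step 3: False ∧ False = False

False


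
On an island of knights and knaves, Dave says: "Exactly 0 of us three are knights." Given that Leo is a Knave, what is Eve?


Dave claims exactly 0 knights among Dave, Leo, Eve.
Given: Leo is a Knave.

Case 1: Dave is a Knight (tells truth)
  Then exactly 0 of the three are knights.
  Counting Dave, Leo: 1 knight(s) so far. Need -1 more → impossible.
Case 2: Dave is a Knave (lies)
  Then the count is NOT 0.
  If Eve = Knave, count = 0 = 0 → claim would be true, contradicts lie.
  If Eve = Knight, count = 1 ≠ 0 → lie confirmed ✓

Eve is a Knight.

Knight


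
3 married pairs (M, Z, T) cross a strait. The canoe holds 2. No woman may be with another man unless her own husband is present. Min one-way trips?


Label couples M, Z, T (H = husband, W = wife).
Counting alone: 6 people, the canoe carries 2 and someone must bring it back, so each round trip nets at most +1 on the far side until the last crossing → at least 9 trips. The jealousy constraint makes 9 impossible; the shortest valid schedule has 11:
1. WM+WZ →  (far: WM,WZ; near: HM,HZ,HT,WT)
2. WM ←       (far: WZ; near: HM,HZ,HT,WM,WT)
3. WM+WT →  (far: WM,WZ,WT; near: HM,HZ,HT)
4. WM ←       (far: WZ,WT; near: HM,HZ,HT,WM)
5. HZ+HT →  (far: HZ,WZ,HT,WT; near: HM,WM)
6. HZ+WZ ←  (far: HT,WT; near: HM,WM,HZ,WZ)
7. HM+HZ →  (far: HM,HZ,HT,WT; near: WM,WZ)
8. WT ←       (far: HM,HZ,HT; near: WM,WZ,WT)
9. WM+WZ →  (far: HM,WM,HZ,WZ,HT; near: WT)
10. HT ←      (far: HM,WM,HZ,WZ; near: HT,WT)
11. HT+WT → (far: all six; near: empty)
In every state each wife is either with her husband or with no other man.
Minimum trips = 11

11


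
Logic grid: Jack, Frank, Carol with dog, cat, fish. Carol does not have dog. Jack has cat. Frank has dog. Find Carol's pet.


From clues:
  Frank → dog
  Jack → cat
By elimination, Carol gets the remaining.

fish


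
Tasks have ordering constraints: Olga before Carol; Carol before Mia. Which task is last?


Constraints: Olga before Carol; Carol before Mia
The last task can have nothing scheduled after it, so it must never appear on the left of a 'before'.
Tasks appearing before some other task: Olga, Carol.
The only task not in that list is Mia → it is last.

Mia


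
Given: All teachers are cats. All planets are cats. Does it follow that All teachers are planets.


Premise 1: All teachers are cats.
Premise 2: All planets are cats.
Conclusion: All teachers are planets.
Fallacy: undistributed middle. cats is predicate in both.
Counterexample: teachers and planets could be disjoint subsets of cats.

Invalid


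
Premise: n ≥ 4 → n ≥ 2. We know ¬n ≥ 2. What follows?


Modus tollens: P → Q, ¬Q ⊢ ¬P
P: n ≥ 4
Q: n ≥ 2
We have P → Q and Q is false.
By modus tollens, P must be false.

It is not the case that n ≥ 4


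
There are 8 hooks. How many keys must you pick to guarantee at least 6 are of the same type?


Pigeonhole: to guarantee k in one of n categories, need (k-1)×n + 1.
k = 6, n = 8
Minimum = (6-1) × 8 + 1 = 5 × 8 + 1

41


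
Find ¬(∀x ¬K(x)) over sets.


Original: ∀x ¬K(x)
Rule: ¬∀→∃, ¬∃→∀, negate predicate.
Negation: ∃x K(x)

∃x K(x)


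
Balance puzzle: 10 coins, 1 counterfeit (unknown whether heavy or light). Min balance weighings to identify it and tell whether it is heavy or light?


Let n = 10. 20 possibilities (n coins × lighter/heavier); each weighing has 3 outcomes.
Bound for k weighings: say the first weighing puts j coins on each pan. If it tips, the 2j weighed coins remain suspects (each with a known direction) and k-1 weighings give 3^(k-1) outcomes; 3^(k-1) is odd, so 2j ≤ 3^(k-1) - 1. If it balances, the n - 2j unweighed coins remain with direction unknown: 2(n - 2j) ≤ 3^(k-1) - 1 by the same parity argument. Adding, n ≤ (3^(k-1) - 1) + (3^(k-1) - 1)/2 = (3^k - 3)/2, and the classical three-group strategy achieves this (3 coins in 2 weighings, 12 in 3, 39 in 4, 120 in 5).
So we need the smallest k with (3^k - 3)/2 ≥ 10.
k = 2: (3^2 - 3)/2 = 3 < 10 ✗
k = 3: (3^3 - 3)/2 = 12 ≥ 10 ✓

3


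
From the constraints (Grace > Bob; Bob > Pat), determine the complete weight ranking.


Constraints: Grace > Bob; Bob > Pat
Method: at each step, the next-highest is the one remaining person who never appears on the smaller side of a constraint between remaining people.
  Step 1: remaining {Bob, Grace, Pat}; on the smaller side: {Bob, Pat} → Grace is next (Grace > Bob).
  Step 2: remaining {Bob, Pat}; on the smaller side: {Pat} → Bob is next (Bob > Pat).
  Step 3: only Pat remains → lowest.
Final ranking (highest to lowest):

Grace > Bob > Pat


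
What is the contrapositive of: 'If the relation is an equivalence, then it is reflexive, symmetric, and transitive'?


Original: If the relation is an equivalence, then it is reflexive, symmetric, and transitive
Contrapositive: If ¬Q, then ¬P
Negate Q: not (it is reflexive, symmetric, and transitive)
Negate P: not (the relation is an equivalence)

If not (it is reflexive, symmetric, and transitive), then not (the relation is an equivalence).


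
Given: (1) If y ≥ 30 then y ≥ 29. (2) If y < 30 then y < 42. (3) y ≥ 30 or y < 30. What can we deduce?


Constructive dilemma: (P → Q) ∧ (R → S), P ∨ R ⊢ Q ∨ S
Premise 1: y ≥ 30 → y ≥ 29
Premise 2: y < 30 → y < 42
Premise 3: y ≥ 30 ∨ y < 30
Case 1: Assuming y ≥ 30, then by Premise 1, y ≥ 29.
Case 2: Assuming y < 30, then by Premise 2, y < 42.
Since one of y ≥ 30 or y < 30 must hold, we get y ≥ 29 or y < 42.

y ≥ 29 or y < 42.


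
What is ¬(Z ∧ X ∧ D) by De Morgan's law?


De Morgan's law: ¬(P ∧ Q ∧ R) ≡ ¬P ∨ ¬Q ∨ ¬R
¬(Z ∧ X ∧ D) = ¬Z ∨ ¬X ∨ ¬D

¬Z ∨ ¬X ∨ ¬D


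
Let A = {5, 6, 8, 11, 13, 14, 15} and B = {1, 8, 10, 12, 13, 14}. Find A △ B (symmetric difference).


A = {5, 6, 8, 11, 13, 14, 15}
B = {1, 8, 10, 12, 13, 14}
Operation: symmetric difference
In A only: [5, 6, 11, 15], in B only: [1, 10, 12]

{1, 5, 6, 10, 11, 12, 15}


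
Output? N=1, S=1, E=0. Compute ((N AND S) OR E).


N AND S = 1&1 = 1
1 OR 0 = 1

1


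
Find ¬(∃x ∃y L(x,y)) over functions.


Original: ∃x ∃y L(x,y)
Rule: ¬∀→∃, ¬∃→∀, negate predicate.
Negation: ∀x ∀y ¬L(x,y)

∀x ∀y ¬L(x,y)


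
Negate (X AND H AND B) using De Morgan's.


De Morgan's law: ¬(P ∧ Q ∧ R) ≡ ¬P ∨ ¬Q ∨ ¬R
¬(X ∧ H ∧ B) = ¬X ∨ ¬H ∨ ¬B

¬X ∨ ¬H ∨ ¬B


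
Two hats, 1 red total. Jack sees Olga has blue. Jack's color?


Total red = 1, Olga = blue
Red accounted for: 0
Remaining for Jack: 1
Jack's hat is red.

red


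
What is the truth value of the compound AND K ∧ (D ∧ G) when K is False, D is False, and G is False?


K = False, D = False, G = False
Step 1: D ∧ G = False AND False = False
Step 2: K ∧ False = False AND False = False
AND is true only when ALL operands are true.

False


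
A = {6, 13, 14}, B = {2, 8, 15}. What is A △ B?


A = {6, 13, 14}
B = {2, 8, 15}
Operation: symmetric difference
In A only: [6, 13, 14], in B only: [2, 8, 15]

{2, 6, 8, 13, 14, 15}
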